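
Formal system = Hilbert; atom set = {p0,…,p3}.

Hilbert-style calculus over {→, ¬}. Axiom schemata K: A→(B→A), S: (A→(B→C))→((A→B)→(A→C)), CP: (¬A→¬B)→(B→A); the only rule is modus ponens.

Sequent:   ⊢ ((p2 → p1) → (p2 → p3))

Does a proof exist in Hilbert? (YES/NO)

Truth-table refutation:
  v=0000: Γ:[] Δ:[((p2 → p1) → (p2 → p3))=T] refutes=False
  v=0001: Γ:[] Δ:[((p2 → p1) → (p2 → p3))=T] refutes=False
  v=0010: Γ:[] Δ:[((p2 → p1) → (p2 → p3))=T] refutes=False
  v=0011: Γ:[] Δ:[((p2 → p1) → (p2 → p3))=T] refutes=False
  v=0100: Γ:[] Δ:[((p2 → p1) → (p2 → p3))=T] refutes=False
  v=0101: Γ:[] Δ:[((p2 → p1) → (p2 → p3))=T] refutes=False
  v=0110: Γ:[] Δ:[((p2 → p1) → (p2 → p3))=F] refutes=True  ← countermodel

Result: NO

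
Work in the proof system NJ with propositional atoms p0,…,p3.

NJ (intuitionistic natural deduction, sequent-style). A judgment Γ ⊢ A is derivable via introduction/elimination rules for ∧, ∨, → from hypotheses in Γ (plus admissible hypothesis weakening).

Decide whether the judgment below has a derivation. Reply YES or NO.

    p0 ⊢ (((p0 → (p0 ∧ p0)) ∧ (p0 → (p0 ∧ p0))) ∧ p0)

Derivation (root first):
[∧I] p0 ⊢ (((p0 → (p0 ∧ p0)) ∧ (p0 → (p0 ∧ p0))) ∧ p0)
  [∧I]  ⊢ ((p0 → (p0 ∧ p0)) ∧ (p0 → (p0 ∧ p0)))
    [→I]  ⊢ (p0 → (p0 ∧ p0))
      [∧I] p0 ⊢ (p0 ∧ p0)
        [Ax] p0 ⊢ p0
        [Ax] p0 ⊢ p0
    [→I]  ⊢ (p0 → (p0 ∧ p0))
      [∧I] p0 ⊢ (p0 ∧ p0)
        [Ax] p0 ⊢ p0
        [Ax] p0 ⊢ p0
  [Ax] p0 ⊢ p0

Result: YES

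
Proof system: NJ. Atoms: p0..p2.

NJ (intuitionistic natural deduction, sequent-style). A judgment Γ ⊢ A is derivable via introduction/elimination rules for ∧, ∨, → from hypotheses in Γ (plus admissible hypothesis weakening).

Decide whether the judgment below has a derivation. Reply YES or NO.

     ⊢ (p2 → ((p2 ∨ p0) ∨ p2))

Derivation (root first):
[→I]  ⊢ (p2 → ((p2 ∨ p0) ∨ p2))
  [∨I₁] p2 ⊢ ((p2 ∨ p0) ∨ p2)
    [∨I₁] p2 ⊢ (p2 ∨ p0)
      [Ax] p2 ⊢ p2

Result: YES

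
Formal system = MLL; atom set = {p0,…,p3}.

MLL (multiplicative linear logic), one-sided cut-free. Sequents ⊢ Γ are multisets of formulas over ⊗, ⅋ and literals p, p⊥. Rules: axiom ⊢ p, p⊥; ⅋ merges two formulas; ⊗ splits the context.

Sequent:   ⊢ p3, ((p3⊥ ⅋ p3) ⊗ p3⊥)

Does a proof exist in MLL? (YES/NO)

Derivation (root first):
[⊗]  ⊢ p3, ((p3⊥ ⅋ p3) ⊗ p3⊥)
  [⅋]  ⊢ (p3⊥ ⅋ p3)
    [Ax]  ⊢ p3, p3⊥
  [Ax]  ⊢ p3, p3⊥

Result: YES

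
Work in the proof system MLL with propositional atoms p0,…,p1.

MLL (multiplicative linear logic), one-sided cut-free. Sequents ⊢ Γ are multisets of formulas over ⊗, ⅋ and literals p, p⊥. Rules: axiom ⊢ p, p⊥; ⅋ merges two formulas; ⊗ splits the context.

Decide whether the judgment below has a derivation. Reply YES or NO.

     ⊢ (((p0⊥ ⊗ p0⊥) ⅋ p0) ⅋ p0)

Derivation (root first):
[⅋]  ⊢ (((p0⊥ ⊗ p0⊥) ⅋ p0) ⅋ p0)
  [⅋]  ⊢ p0, ((p0⊥ ⊗ p0⊥) ⅋ p0)
    [⊗]  ⊢ p0, p0, (p0⊥ ⊗ p0⊥)
      [Ax]  ⊢ p0, p0⊥
      [Ax]  ⊢ p0, p0⊥

Result: YES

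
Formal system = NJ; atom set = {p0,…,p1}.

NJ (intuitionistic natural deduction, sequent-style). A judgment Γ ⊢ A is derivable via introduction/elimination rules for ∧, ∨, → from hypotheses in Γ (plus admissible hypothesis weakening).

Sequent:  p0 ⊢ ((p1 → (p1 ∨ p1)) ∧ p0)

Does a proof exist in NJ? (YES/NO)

Proof tree:
[∧I] p0 ⊢ ((p1 → (p1 ∨ p1)) ∧ p0)
  [→I]  ⊢ (p1 → (p1 ∨ p1))
    [∨I₁] p1 ⊢ (p1 ∨ p1)
      [Ax] p1 ⊢ p1
  [Ax] p0 ⊢ p0

Result: YES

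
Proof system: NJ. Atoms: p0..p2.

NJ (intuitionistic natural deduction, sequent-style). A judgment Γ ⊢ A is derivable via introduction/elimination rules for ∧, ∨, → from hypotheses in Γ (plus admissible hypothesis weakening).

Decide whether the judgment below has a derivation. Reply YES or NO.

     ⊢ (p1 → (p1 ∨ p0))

Proof tree:
[→I]  ⊢ (p1 → (p1 ∨ p0))
  [∨I₁] p1 ⊢ (p1 ∨ p0)
    [Ax] p1 ⊢ p1

Result: YES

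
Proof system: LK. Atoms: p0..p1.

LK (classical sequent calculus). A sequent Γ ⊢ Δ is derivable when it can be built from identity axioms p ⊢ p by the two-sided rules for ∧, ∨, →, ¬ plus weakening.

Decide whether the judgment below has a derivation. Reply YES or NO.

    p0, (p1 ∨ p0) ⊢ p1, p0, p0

Derivation trace:
[WR] p0, (p1 ∨ p0) ⊢ p1, p0, p0
  [∨L] p0, (p1 ∨ p0) ⊢ p1, p0
    [Ax] p1 ⊢ p1
    [WL] p0, p0 ⊢ p0
      [Ax] p0 ⊢ p0

Result: YES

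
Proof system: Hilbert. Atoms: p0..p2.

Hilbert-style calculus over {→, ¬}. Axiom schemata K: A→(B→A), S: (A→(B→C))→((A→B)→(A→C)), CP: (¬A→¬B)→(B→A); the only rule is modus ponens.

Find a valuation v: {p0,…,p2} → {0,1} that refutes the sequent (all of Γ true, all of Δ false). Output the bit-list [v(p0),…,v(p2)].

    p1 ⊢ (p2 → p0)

Search for a countermodel by truth-table:
  v=000: Γ:[p1=F] Δ:[(p2 → p0)=T] refutes=False
  v=001: Γ:[p1=F] Δ:[(p2 → p0)=F] refutes=False
  v=010: Γ:[p1=T] Δ:[(p2 → p0)=T] refutes=False
  v=011: Γ:[p1=T] Δ:[(p2 → p0)=F] refutes=True  ← countermodel

Result: [0, 1, 1]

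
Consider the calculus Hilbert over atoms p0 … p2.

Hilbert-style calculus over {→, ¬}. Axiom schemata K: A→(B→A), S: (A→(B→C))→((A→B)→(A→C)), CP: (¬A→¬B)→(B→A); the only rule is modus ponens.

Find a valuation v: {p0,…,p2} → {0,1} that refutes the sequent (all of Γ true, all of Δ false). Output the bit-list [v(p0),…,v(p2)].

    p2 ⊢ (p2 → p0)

Enumerate valuations to refute Γ ⊢ Δ:
  v=000: Γ:[p2=F] Δ:[(p2 → p0)=T] refutes=False
  v=001: Γ:[p2=T] Δ:[(p2 → p0)=F] refutes=True  ← countermodel

Result: [0, 0, 1]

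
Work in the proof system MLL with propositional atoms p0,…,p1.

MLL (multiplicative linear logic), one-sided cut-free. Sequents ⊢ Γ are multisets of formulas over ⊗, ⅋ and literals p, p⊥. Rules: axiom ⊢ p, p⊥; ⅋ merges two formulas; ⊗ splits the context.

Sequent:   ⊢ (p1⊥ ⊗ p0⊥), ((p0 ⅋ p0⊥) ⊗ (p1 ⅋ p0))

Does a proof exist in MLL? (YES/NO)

Proof tree:
[⊗]  ⊢ (p1⊥ ⊗ p0⊥), ((p0 ⅋ p0⊥) ⊗ (p1 ⅋ p0))
  [⅋]  ⊢ (p0 ⅋ p0⊥)
    [Ax]  ⊢ p0, p0⊥
  [⅋]  ⊢ (p1⊥ ⊗ p0⊥), (p1 ⅋ p0)
    [⊗]  ⊢ p1, p0, (p1⊥ ⊗ p0⊥)
      [Ax]  ⊢ p1, p1⊥
      [Ax]  ⊢ p0, p0⊥

Result: YES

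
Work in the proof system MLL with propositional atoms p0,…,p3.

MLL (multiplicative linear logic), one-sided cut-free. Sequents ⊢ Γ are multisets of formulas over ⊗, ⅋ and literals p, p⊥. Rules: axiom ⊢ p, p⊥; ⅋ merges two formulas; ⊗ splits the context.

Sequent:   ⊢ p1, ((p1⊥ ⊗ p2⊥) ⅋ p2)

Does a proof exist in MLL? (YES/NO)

Proof tree:
[⅋]  ⊢ p1, ((p1⊥ ⊗ p2⊥) ⅋ p2)
  [⊗]  ⊢ p1, p2, (p1⊥ ⊗ p2⊥)
    [Ax]  ⊢ p1, p1⊥
    [Ax]  ⊢ p2, p2⊥

Result: YES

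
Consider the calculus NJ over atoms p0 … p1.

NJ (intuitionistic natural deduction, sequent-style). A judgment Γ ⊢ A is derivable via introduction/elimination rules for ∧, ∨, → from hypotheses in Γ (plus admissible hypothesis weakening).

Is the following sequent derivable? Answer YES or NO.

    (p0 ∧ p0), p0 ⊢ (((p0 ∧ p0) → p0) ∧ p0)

Derivation (root first):
[∧I] (p0 ∧ p0), p0 ⊢ (((p0 ∧ p0) → p0) ∧ p0)
  [→I] p0 ⊢ ((p0 ∧ p0) → p0)
    [Wk] p0, (p0 ∧ p0) ⊢ p0
      [Ax] p0 ⊢ p0
  [Wk] p0, (p0 ∧ p0) ⊢ p0
    [Ax] p0 ⊢ p0

Result: YES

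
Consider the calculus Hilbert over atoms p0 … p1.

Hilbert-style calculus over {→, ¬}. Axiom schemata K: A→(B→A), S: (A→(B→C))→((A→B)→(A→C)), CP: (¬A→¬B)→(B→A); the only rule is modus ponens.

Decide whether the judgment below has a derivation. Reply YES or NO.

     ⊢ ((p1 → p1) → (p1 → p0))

Enumerate valuations to refute Γ ⊢ Δ:
  v=00: Γ:[] Δ:[((p1 → p1) → (p1 → p0))=T] refutes=False
  v=01: Γ:[] Δ:[((p1 → p1) → (p1 → p0))=F] refutes=True  ← countermodel

Result: NO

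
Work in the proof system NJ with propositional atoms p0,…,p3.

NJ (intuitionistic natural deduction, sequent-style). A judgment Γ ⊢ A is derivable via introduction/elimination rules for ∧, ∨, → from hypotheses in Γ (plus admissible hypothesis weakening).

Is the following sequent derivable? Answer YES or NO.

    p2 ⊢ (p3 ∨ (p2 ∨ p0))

Proof tree:
[∨I₂] p2 ⊢ (p3 ∨ (p2 ∨ p0))
  [∨I₁] p2 ⊢ (p2 ∨ p0)
    [Ax] p2 ⊢ p2

Result: YES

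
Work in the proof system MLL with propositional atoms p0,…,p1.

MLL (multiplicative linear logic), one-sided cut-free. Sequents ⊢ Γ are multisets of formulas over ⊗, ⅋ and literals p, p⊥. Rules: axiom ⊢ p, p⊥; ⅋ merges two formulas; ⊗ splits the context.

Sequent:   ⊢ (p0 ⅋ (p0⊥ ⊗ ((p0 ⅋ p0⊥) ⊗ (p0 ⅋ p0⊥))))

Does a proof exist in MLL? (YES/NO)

Proof tree:
[⅋]  ⊢ (p0 ⅋ (p0⊥ ⊗ ((p0 ⅋ p0⊥) ⊗ (p0 ⅋ p0⊥))))
  [⊗]  ⊢ p0, (p0⊥ ⊗ ((p0 ⅋ p0⊥) ⊗ (p0 ⅋ p0⊥)))
    [Ax]  ⊢ p0, p0⊥
    [⊗]  ⊢ ((p0 ⅋ p0⊥) ⊗ (p0 ⅋ p0⊥))
      [⅋]  ⊢ (p0 ⅋ p0⊥)
        [Ax]  ⊢ p0, p0⊥
      [⅋]  ⊢ (p0 ⅋ p0⊥)
        [Ax]  ⊢ p0, p0⊥

Result: YES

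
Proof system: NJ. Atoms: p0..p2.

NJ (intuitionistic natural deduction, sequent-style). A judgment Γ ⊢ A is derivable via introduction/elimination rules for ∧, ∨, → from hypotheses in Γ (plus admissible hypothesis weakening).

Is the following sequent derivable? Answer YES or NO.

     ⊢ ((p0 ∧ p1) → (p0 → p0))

Proof tree:
[→I]  ⊢ ((p0 ∧ p1) → (p0 → p0))
  [Wk] (p0 ∧ p1) ⊢ (p0 → p0)
    [→I]  ⊢ (p0 → p0)
      [Ax] p0 ⊢ p0

Result: YES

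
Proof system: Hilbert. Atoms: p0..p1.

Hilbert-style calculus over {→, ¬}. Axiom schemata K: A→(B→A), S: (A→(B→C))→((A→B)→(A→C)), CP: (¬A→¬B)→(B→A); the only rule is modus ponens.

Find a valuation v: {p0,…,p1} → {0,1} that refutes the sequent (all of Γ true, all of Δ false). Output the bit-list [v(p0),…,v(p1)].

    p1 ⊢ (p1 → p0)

Truth-table refutation:
  v=00: Γ:[p1=F] Δ:[(p1 → p0)=T] refutes=False
  v=01: Γ:[p1=T] Δ:[(p1 → p0)=F] refutes=True  ← countermodel

Result: [0, 1]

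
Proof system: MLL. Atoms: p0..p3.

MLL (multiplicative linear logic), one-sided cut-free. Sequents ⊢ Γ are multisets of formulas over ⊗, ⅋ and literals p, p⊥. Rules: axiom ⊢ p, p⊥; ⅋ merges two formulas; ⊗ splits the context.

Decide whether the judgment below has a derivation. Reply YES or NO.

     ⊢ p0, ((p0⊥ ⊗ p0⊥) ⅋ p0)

Derivation (root first):
[⅋]  ⊢ p0, ((p0⊥ ⊗ p0⊥) ⅋ p0)
  [⊗]  ⊢ p0, p0, (p0⊥ ⊗ p0⊥)
    [Ax]  ⊢ p0, p0⊥
    [Ax]  ⊢ p0, p0⊥

Result: YES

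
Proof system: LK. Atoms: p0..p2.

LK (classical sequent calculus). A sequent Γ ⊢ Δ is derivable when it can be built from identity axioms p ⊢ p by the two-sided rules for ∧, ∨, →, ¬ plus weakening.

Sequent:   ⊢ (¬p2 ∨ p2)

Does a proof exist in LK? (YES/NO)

Proof tree:
[∨R]  ⊢ (¬p2 ∨ p2)
  [¬R]  ⊢ p2, ¬p2
    [Ax] p2 ⊢ p2

Result: YES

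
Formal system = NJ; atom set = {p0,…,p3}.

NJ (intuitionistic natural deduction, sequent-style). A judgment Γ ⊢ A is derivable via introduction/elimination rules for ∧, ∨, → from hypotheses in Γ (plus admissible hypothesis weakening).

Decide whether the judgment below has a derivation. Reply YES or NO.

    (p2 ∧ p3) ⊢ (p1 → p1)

Derivation (root first):
[Wk] (p2 ∧ p3) ⊢ (p1 → p1)
  [→I]  ⊢ (p1 → p1)
    [Ax] p1 ⊢ p1

Result: YES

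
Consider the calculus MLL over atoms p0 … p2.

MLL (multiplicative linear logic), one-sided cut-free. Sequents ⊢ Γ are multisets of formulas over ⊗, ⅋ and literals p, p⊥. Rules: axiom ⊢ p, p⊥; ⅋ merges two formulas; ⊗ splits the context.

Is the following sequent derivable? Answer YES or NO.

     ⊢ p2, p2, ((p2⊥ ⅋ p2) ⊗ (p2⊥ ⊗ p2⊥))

Derivation (root first):
[⊗]  ⊢ p2, p2, ((p2⊥ ⅋ p2) ⊗ (p2⊥ ⊗ p2⊥))
  [⅋]  ⊢ (p2⊥ ⅋ p2)
    [Ax]  ⊢ p2, p2⊥
  [⊗]  ⊢ p2, p2, (p2⊥ ⊗ p2⊥)
    [Ax]  ⊢ p2, p2⊥
    [Ax]  ⊢ p2, p2⊥

Result: YES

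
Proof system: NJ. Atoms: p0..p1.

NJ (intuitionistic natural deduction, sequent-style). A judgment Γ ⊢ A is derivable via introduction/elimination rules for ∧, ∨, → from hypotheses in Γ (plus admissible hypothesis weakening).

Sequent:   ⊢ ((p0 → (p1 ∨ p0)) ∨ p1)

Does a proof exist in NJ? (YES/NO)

Derivation trace:
[∨I₁]  ⊢ ((p0 → (p1 ∨ p0)) ∨ p1)
  [→I]  ⊢ (p0 → (p1 ∨ p0))
    [∨I₂] p0 ⊢ (p1 ∨ p0)
      [Ax] p0 ⊢ p0

Result: YES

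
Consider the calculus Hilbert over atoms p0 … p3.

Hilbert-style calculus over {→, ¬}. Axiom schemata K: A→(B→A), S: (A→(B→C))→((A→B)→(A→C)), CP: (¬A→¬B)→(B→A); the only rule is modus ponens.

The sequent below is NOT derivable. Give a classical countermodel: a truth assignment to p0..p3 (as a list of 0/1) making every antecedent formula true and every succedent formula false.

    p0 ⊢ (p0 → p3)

Search for a countermodel by truth-table:
  v=0000: Γ:[p0=F] Δ:[(p0 → p3)=T] refutes=False
  v=0001: Γ:[p0=F] Δ:[(p0 → p3)=T] refutes=False
  v=0010: Γ:[p0=F] Δ:[(p0 → p3)=T] refutes=False
  v=0011: Γ:[p0=F] Δ:[(p0 → p3)=T] refutes=False
  v=0100: Γ:[p0=F] Δ:[(p0 → p3)=T] refutes=False
  v=0101: Γ:[p0=F] Δ:[(p0 → p3)=T] refutes=False
  v=0110: Γ:[p0=F] Δ:[(p0 → p3)=T] refutes=False
  v=0111: Γ:[p0=F] Δ:[(p0 → p3)=T] refutes=False
  v=1000: Γ:[p0=T] Δ:[(p0 → p3)=F] refutes=True  ← countermodel

Result: [1, 0, 0, 0]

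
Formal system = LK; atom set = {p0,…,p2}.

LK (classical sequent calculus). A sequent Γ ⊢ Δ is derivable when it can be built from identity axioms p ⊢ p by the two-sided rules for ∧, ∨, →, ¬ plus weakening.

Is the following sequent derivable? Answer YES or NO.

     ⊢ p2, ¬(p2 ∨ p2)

Proof tree:
[¬R]  ⊢ p2, ¬(p2 ∨ p2)
  [∨L] (p2 ∨ p2) ⊢ p2
    [Ax] p2 ⊢ p2
    [Ax] p2 ⊢ p2

Result: YES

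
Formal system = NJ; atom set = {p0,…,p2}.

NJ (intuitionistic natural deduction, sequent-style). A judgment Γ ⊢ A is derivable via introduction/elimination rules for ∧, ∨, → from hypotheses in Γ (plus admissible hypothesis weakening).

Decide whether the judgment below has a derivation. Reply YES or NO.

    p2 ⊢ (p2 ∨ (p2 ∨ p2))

Proof tree:
[∨I₂] p2 ⊢ (p2 ∨ (p2 ∨ p2))
  [∨I₂] p2 ⊢ (p2 ∨ p2)
    [Ax] p2 ⊢ p2

Result: YES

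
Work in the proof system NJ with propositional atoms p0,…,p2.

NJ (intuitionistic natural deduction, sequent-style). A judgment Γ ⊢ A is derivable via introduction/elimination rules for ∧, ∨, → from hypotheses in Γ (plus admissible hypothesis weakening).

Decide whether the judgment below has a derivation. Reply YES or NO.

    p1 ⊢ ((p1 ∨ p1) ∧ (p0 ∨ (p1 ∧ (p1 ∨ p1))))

Derivation (root first):
[∧I] p1 ⊢ ((p1 ∨ p1) ∧ (p0 ∨ (p1 ∧ (p1 ∨ p1))))
  [∨I₂] p1 ⊢ (p1 ∨ p1)
    [Ax] p1 ⊢ p1
  [∨I₂] p1 ⊢ (p0 ∨ (p1 ∧ (p1 ∨ p1)))
    [∧I] p1 ⊢ (p1 ∧ (p1 ∨ p1))
      [Ax] p1 ⊢ p1
      [∨I₂] p1 ⊢ (p1 ∨ p1)
        [Ax] p1 ⊢ p1

Result: YES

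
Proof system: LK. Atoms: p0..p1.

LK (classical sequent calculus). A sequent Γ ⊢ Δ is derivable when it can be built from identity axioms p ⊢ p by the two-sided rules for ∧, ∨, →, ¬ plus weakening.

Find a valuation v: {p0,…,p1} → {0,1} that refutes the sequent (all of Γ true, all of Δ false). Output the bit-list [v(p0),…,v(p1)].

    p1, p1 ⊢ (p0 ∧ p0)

Enumerate valuations to refute Γ ⊢ Δ:
  v=00: Γ:[p1=F, p1=F] Δ:[(p0 ∧ p0)=F] refutes=False
  v=01: Γ:[p1=T, p1=T] Δ:[(p0 ∧ p0)=F] refutes=True  ← countermodel

Result: [0, 1]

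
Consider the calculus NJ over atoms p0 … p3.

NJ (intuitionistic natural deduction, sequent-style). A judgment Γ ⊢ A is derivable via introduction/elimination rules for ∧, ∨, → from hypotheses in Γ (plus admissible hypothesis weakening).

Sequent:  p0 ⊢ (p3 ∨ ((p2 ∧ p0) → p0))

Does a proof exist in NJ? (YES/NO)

Derivation trace:
[∨I₂] p0 ⊢ (p3 ∨ ((p2 ∧ p0) → p0))
  [→I] p0 ⊢ ((p2 ∧ p0) → p0)
    [Wk] p0, (p2 ∧ p0) ⊢ p0
      [Ax] p0 ⊢ p0

Result: YES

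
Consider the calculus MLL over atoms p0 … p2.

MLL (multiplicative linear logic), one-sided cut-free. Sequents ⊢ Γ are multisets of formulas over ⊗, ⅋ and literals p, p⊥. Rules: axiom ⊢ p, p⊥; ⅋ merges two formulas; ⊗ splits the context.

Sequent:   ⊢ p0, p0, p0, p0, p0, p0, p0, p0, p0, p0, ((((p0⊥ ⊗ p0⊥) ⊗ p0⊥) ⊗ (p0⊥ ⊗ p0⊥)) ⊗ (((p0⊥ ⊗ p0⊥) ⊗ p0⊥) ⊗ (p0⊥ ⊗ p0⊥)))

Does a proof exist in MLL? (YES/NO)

Derivation trace:
[⊗]  ⊢ p0, p0, p0, p0, p0, p0, p0, p0, p0, p0, ((((p0⊥ ⊗ p0⊥) ⊗ p0⊥) ⊗ (p0⊥ ⊗ p0⊥)) ⊗ (((p0⊥ ⊗ p0⊥) ⊗ p0⊥) ⊗ (p0⊥ ⊗ p0⊥)))
  [⊗]  ⊢ p0, p0, p0, p0, p0, (((p0⊥ ⊗ p0⊥) ⊗ p0⊥) ⊗ (p0⊥ ⊗ p0⊥))
    [⊗]  ⊢ p0, p0, p0, ((p0⊥ ⊗ p0⊥) ⊗ p0⊥)
      [⊗]  ⊢ p0, p0, (p0⊥ ⊗ p0⊥)
        [Ax]  ⊢ p0, p0⊥
        [Ax]  ⊢ p0, p0⊥
      [Ax]  ⊢ p0, p0⊥
    [⊗]  ⊢ p0, p0, (p0⊥ ⊗ p0⊥)
      [Ax]  ⊢ p0, p0⊥
      [Ax]  ⊢ p0, p0⊥
  [⊗]  ⊢ p0, p0, p0, p0, p0, (((p0⊥ ⊗ p0⊥) ⊗ p0⊥) ⊗ (p0⊥ ⊗ p0⊥))
    [⊗]  ⊢ p0, p0, p0, ((p0⊥ ⊗ p0⊥) ⊗ p0⊥)
      [⊗]  ⊢ p0, p0, (p0⊥ ⊗ p0⊥)
        [Ax]  ⊢ p0, p0⊥
        [Ax]  ⊢ p0, p0⊥
      [Ax]  ⊢ p0, p0⊥
    [⊗]  ⊢ p0, p0, (p0⊥ ⊗ p0⊥)
      [Ax]  ⊢ p0, p0⊥
      [Ax]  ⊢ p0, p0⊥

Result: YES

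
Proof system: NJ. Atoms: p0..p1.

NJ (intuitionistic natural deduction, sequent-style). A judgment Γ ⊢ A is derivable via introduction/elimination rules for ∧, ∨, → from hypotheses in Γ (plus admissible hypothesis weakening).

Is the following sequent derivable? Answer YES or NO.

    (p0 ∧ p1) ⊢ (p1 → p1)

Derivation (root first):
[Wk] (p0 ∧ p1) ⊢ (p1 → p1)
  [→I]  ⊢ (p1 → p1)
    [Ax] p1 ⊢ p1

Result: YES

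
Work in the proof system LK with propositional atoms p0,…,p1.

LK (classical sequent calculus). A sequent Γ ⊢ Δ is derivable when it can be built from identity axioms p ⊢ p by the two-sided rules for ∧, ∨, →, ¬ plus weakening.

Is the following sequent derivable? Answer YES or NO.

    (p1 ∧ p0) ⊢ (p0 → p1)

Derivation trace:
[∧L] (p1 ∧ p0) ⊢ (p0 → p1)
  [WL] p1, p0 ⊢ (p0 → p1)
    [→R] p1 ⊢ (p0 → p1)
      [WL] p1, p0 ⊢ p1
        [Ax] p1 ⊢ p1

Result: YES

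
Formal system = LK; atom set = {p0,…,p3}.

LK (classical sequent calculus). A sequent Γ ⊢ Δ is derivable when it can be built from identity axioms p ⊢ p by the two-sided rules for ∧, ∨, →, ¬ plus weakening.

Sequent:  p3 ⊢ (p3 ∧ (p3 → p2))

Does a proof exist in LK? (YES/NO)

Truth-table refutation:
  v=0000: Γ:[p3=F] Δ:[(p3 ∧ (p3 → p2))=F] refutes=False
  v=0001: Γ:[p3=T] Δ:[(p3 ∧ (p3 → p2))=F] refutes=True  ← countermodel

Result: NO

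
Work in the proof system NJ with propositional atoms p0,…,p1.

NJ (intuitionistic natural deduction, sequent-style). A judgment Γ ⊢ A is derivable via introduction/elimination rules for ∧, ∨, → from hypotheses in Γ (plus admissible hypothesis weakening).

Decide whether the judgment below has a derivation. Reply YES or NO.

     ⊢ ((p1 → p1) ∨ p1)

Derivation trace:
[∨I₁]  ⊢ ((p1 → p1) ∨ p1)
  [→I]  ⊢ (p1 → p1)
    [Ax] p1 ⊢ p1

Result: YES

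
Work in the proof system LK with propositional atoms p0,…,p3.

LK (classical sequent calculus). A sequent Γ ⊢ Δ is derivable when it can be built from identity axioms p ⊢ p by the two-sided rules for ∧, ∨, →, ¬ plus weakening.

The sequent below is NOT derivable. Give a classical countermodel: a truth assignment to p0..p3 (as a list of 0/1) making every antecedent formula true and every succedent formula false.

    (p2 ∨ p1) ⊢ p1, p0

Search for a countermodel by truth-table:
  v=0000: Γ:[(p2 ∨ p1)=F] Δ:[p1=F, p0=F] refutes=False
  v=0001: Γ:[(p2 ∨ p1)=F] Δ:[p1=F, p0=F] refutes=False
  v=0010: Γ:[(p2 ∨ p1)=T] Δ:[p1=F, p0=F] refutes=True  ← countermodel

Result: [0, 0, 1, 0]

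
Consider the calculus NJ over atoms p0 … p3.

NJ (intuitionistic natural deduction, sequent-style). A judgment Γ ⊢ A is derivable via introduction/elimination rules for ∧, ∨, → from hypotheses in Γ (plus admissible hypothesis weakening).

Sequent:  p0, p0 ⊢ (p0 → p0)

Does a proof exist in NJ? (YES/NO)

Derivation trace:
[Wk] p0, p0 ⊢ (p0 → p0)
  [Wk] p0 ⊢ (p0 → p0)
    [→I]  ⊢ (p0 → p0)
      [Ax] p0 ⊢ p0

Result: YES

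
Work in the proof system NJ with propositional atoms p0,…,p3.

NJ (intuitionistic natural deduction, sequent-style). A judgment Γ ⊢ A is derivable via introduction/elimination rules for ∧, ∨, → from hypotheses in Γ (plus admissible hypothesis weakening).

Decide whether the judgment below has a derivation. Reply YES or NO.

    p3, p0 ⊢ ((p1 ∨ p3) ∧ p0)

Derivation (root first):
[∧I] p3, p0 ⊢ ((p1 ∨ p3) ∧ p0)
  [∨I₂] p3 ⊢ (p1 ∨ p3)
    [Ax] p3 ⊢ p3
  [Ax] p0 ⊢ p0

Result: YES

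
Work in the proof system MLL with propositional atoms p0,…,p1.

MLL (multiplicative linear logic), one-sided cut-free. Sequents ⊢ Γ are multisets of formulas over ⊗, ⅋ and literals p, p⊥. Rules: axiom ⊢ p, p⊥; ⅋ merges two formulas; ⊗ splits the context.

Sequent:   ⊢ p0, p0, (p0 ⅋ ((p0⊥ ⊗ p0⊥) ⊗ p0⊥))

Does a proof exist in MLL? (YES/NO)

Proof tree:
[⅋]  ⊢ p0, p0, (p0 ⅋ ((p0⊥ ⊗ p0⊥) ⊗ p0⊥))
  [⊗]  ⊢ p0, p0, p0, ((p0⊥ ⊗ p0⊥) ⊗ p0⊥)
    [⊗]  ⊢ p0, p0, (p0⊥ ⊗ p0⊥)
      [Ax]  ⊢ p0, p0⊥
      [Ax]  ⊢ p0, p0⊥
    [Ax]  ⊢ p0, p0⊥

Result: YES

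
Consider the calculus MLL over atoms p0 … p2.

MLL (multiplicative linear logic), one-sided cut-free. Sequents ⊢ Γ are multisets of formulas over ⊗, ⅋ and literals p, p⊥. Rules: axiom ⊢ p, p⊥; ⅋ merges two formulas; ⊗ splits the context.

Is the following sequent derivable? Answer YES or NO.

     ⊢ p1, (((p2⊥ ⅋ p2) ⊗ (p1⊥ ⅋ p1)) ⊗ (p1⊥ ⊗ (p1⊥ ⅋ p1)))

Derivation trace:
[⊗]  ⊢ p1, (((p2⊥ ⅋ p2) ⊗ (p1⊥ ⅋ p1)) ⊗ (p1⊥ ⊗ (p1⊥ ⅋ p1)))
  [⊗]  ⊢ ((p2⊥ ⅋ p2) ⊗ (p1⊥ ⅋ p1))
    [⅋]  ⊢ (p2⊥ ⅋ p2)
      [Ax]  ⊢ p2, p2⊥
    [⅋]  ⊢ (p1⊥ ⅋ p1)
      [Ax]  ⊢ p1, p1⊥
  [⊗]  ⊢ p1, (p1⊥ ⊗ (p1⊥ ⅋ p1))
    [Ax]  ⊢ p1, p1⊥
    [⅋]  ⊢ (p1⊥ ⅋ p1)
      [Ax]  ⊢ p1, p1⊥

Result: YES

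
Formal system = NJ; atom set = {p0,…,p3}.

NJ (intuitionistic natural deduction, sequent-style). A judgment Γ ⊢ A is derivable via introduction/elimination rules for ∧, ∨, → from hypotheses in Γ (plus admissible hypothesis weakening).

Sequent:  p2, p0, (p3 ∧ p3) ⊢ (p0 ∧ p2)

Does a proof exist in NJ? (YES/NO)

Proof tree:
[Wk] p2, p0, (p3 ∧ p3) ⊢ (p0 ∧ p2)
  [∧I] p2, p0 ⊢ (p0 ∧ p2)
    [Ax] p0 ⊢ p0
    [Ax] p2 ⊢ p2

Result: YES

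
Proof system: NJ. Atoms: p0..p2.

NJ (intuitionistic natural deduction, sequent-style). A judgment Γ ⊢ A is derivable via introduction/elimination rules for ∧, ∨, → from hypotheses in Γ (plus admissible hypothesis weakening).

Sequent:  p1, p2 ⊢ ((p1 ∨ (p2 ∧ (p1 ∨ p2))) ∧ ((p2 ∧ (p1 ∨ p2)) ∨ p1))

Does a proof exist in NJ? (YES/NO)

Derivation trace:
[∧I] p1, p2 ⊢ ((p1 ∨ (p2 ∧ (p1 ∨ p2))) ∧ ((p2 ∧ (p1 ∨ p2)) ∨ p1))
  [∨I₂] p1, p2 ⊢ (p1 ∨ (p2 ∧ (p1 ∨ p2)))
    [∧I] p1, p2 ⊢ (p2 ∧ (p1 ∨ p2))
      [Ax] p2 ⊢ p2
      [∨I₁] p1 ⊢ (p1 ∨ p2)
        [Ax] p1 ⊢ p1
  [∨I₁] p1, p2 ⊢ ((p2 ∧ (p1 ∨ p2)) ∨ p1)
    [∧I] p1, p2 ⊢ (p2 ∧ (p1 ∨ p2))
      [Ax] p2 ⊢ p2
      [∨I₁] p1 ⊢ (p1 ∨ p2)
        [Ax] p1 ⊢ p1

Result: YES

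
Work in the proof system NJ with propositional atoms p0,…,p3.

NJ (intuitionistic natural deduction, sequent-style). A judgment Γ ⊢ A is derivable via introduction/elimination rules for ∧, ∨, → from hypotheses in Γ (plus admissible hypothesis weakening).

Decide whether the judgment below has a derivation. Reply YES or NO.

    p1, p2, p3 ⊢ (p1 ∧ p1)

Derivation (root first):
[∧I] p1, p2, p3 ⊢ (p1 ∧ p1)
  [Wk] p1, p3 ⊢ p1
    [Ax] p1 ⊢ p1
  [Wk] p1, p2 ⊢ p1
    [Ax] p1 ⊢ p1

Result: YES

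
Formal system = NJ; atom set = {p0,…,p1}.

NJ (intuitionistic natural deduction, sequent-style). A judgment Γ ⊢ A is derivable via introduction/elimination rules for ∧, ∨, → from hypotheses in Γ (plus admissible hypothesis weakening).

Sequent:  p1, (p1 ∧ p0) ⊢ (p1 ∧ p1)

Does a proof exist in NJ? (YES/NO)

Proof tree:
[∧I] p1, (p1 ∧ p0) ⊢ (p1 ∧ p1)
  [Wk] p1, (p1 ∧ p0) ⊢ p1
    [Ax] p1 ⊢ p1
  [Wk] p1, (p1 ∧ p0) ⊢ p1
    [Ax] p1 ⊢ p1

Result: YES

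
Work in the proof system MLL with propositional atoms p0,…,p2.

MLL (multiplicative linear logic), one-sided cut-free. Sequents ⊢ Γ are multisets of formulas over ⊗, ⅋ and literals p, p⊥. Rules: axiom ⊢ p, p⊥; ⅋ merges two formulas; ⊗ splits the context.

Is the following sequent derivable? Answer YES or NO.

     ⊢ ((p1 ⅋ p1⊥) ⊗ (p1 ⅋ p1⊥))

Derivation (root first):
[⊗]  ⊢ ((p1 ⅋ p1⊥) ⊗ (p1 ⅋ p1⊥))
  [⅋]  ⊢ (p1 ⅋ p1⊥)
    [Ax]  ⊢ p1, p1⊥
  [⅋]  ⊢ (p1 ⅋ p1⊥)
    [Ax]  ⊢ p1, p1⊥

Result: YES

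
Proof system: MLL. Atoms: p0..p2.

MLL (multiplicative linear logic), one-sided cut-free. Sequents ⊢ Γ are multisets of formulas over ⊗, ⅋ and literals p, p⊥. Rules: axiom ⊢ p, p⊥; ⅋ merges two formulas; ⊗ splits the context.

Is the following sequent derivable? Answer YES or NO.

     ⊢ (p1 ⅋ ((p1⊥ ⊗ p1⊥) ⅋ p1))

Derivation trace:
[⅋]  ⊢ (p1 ⅋ ((p1⊥ ⊗ p1⊥) ⅋ p1))
  [⅋]  ⊢ p1, ((p1⊥ ⊗ p1⊥) ⅋ p1)
    [⊗]  ⊢ p1, p1, (p1⊥ ⊗ p1⊥)
      [Ax]  ⊢ p1, p1⊥
      [Ax]  ⊢ p1, p1⊥

Result: YES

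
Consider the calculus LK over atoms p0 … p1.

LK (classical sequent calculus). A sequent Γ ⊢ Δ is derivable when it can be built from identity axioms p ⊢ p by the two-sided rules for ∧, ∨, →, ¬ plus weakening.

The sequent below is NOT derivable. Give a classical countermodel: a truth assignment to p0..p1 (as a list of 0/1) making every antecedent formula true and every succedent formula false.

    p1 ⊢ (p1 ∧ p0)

Enumerate valuations to refute Γ ⊢ Δ:
  v=00: Γ:[p1=F] Δ:[(p1 ∧ p0)=F] refutes=False
  v=01: Γ:[p1=T] Δ:[(p1 ∧ p0)=F] refutes=True  ← countermodel

Result: [0, 1]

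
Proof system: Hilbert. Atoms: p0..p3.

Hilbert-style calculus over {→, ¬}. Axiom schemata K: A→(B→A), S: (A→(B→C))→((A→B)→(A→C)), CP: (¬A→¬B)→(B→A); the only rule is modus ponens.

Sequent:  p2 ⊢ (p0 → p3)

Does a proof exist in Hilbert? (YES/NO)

Truth-table refutation:
  v=0000: Γ:[p2=F] Δ:[(p0 → p3)=T] refutes=False
  v=0001: Γ:[p2=F] Δ:[(p0 → p3)=T] refutes=False
  v=0010: Γ:[p2=T] Δ:[(p0 → p3)=T] refutes=False
  v=0011: Γ:[p2=T] Δ:[(p0 → p3)=T] refutes=False
  v=0100: Γ:[p2=F] Δ:[(p0 → p3)=T] refutes=False
  v=0101: Γ:[p2=F] Δ:[(p0 → p3)=T] refutes=False
  v=0110: Γ:[p2=T] Δ:[(p0 → p3)=T] refutes=False
  v=0111: Γ:[p2=T] Δ:[(p0 → p3)=T] refutes=False
  v=1000: Γ:[p2=F] Δ:[(p0 → p3)=F] refutes=False
  v=1001: Γ:[p2=F] Δ:[(p0 → p3)=T] refutes=False
  v=1010: Γ:[p2=T] Δ:[(p0 → p3)=F] refutes=True  ← countermodel

Result: NO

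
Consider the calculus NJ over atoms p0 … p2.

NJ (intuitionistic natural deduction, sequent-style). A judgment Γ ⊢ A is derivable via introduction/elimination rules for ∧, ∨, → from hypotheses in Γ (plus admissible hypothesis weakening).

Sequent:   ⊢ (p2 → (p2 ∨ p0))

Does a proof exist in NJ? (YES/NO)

Proof tree:
[→I]  ⊢ (p2 → (p2 ∨ p0))
  [∨I₁] p2 ⊢ (p2 ∨ p0)
    [Ax] p2 ⊢ p2

Result: YES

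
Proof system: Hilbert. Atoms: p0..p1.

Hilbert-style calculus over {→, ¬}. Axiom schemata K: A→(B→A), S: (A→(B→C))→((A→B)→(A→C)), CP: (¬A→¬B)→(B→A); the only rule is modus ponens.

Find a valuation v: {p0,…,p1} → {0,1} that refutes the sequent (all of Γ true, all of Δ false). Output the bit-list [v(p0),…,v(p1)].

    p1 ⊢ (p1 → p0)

Search for a countermodel by truth-table:
  v=00: Γ:[p1=F] Δ:[(p1 → p0)=T] refutes=False
  v=01: Γ:[p1=T] Δ:[(p1 → p0)=F] refutes=True  ← countermodel

Result: [0, 1]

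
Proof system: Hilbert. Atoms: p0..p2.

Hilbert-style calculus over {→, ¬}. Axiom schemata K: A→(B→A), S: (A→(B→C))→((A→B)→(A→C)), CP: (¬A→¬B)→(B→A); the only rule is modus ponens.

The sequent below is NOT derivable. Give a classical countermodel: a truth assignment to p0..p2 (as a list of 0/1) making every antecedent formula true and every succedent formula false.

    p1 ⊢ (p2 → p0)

Truth-table refutation:
  v=000: Γ:[p1=F] Δ:[(p2 → p0)=T] refutes=False
  v=001: Γ:[p1=F] Δ:[(p2 → p0)=F] refutes=False
  v=010: Γ:[p1=T] Δ:[(p2 → p0)=T] refutes=False
  v=011: Γ:[p1=T] Δ:[(p2 → p0)=F] refutes=True  ← countermodel

Result: [0, 1, 1]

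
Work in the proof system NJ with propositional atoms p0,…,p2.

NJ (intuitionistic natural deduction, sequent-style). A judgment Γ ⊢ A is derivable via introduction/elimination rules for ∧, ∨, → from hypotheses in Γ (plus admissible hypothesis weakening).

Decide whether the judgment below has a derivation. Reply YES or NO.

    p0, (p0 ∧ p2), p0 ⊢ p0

Derivation (root first):
[Wk] p0, (p0 ∧ p2), p0 ⊢ p0
  [Wk] p0, (p0 ∧ p2) ⊢ p0
    [Ax] p0 ⊢ p0

Result: YES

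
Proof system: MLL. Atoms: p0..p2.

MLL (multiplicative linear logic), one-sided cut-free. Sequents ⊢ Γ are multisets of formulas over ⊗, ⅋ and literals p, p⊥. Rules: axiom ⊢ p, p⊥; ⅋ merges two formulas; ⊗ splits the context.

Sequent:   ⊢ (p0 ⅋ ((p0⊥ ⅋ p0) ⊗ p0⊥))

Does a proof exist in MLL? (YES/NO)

Derivation trace:
[⅋]  ⊢ (p0 ⅋ ((p0⊥ ⅋ p0) ⊗ p0⊥))
  [⊗]  ⊢ p0, ((p0⊥ ⅋ p0) ⊗ p0⊥)
    [⅋]  ⊢ (p0⊥ ⅋ p0)
      [Ax]  ⊢ p0, p0⊥
    [Ax]  ⊢ p0, p0⊥

Result: YES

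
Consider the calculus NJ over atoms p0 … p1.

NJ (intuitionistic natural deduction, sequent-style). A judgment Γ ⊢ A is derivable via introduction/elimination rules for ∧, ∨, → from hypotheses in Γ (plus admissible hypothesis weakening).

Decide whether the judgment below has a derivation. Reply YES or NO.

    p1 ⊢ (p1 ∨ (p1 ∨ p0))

Proof tree:
[∨I₂] p1 ⊢ (p1 ∨ (p1 ∨ p0))
  [∨I₁] p1 ⊢ (p1 ∨ p0)
    [Ax] p1 ⊢ p1

Result: YES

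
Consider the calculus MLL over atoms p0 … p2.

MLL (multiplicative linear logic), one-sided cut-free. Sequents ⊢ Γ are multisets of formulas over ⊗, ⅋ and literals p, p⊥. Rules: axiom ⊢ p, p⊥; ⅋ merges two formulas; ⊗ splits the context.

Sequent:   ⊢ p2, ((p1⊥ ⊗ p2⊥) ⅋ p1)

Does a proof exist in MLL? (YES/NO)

Derivation (root first):
[⅋]  ⊢ p2, ((p1⊥ ⊗ p2⊥) ⅋ p1)
  [⊗]  ⊢ p1, p2, (p1⊥ ⊗ p2⊥)
    [Ax]  ⊢ p1, p1⊥
    [Ax]  ⊢ p2, p2⊥

Result: YES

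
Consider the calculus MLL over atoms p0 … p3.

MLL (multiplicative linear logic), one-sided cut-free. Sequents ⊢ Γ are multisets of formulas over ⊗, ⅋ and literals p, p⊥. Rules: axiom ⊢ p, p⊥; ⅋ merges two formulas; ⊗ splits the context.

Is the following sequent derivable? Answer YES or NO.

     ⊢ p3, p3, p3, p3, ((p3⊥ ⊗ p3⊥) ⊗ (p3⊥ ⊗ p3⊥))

Derivation trace:
[⊗]  ⊢ p3, p3, p3, p3, ((p3⊥ ⊗ p3⊥) ⊗ (p3⊥ ⊗ p3⊥))
  [⊗]  ⊢ p3, p3, (p3⊥ ⊗ p3⊥)
    [Ax]  ⊢ p3, p3⊥
    [Ax]  ⊢ p3, p3⊥
  [⊗]  ⊢ p3, p3, (p3⊥ ⊗ p3⊥)
    [Ax]  ⊢ p3, p3⊥
    [Ax]  ⊢ p3, p3⊥

Result: YES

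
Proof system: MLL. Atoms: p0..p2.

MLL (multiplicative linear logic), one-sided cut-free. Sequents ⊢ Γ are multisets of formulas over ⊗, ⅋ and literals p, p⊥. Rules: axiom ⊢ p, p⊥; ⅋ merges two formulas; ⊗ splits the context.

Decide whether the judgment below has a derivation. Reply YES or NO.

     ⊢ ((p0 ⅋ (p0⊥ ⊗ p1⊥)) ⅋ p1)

Derivation (root first):
[⅋]  ⊢ ((p0 ⅋ (p0⊥ ⊗ p1⊥)) ⅋ p1)
  [⅋]  ⊢ p1, (p0 ⅋ (p0⊥ ⊗ p1⊥))
    [⊗]  ⊢ p0, p1, (p0⊥ ⊗ p1⊥)
      [Ax]  ⊢ p0, p0⊥
      [Ax]  ⊢ p1, p1⊥

Result: YES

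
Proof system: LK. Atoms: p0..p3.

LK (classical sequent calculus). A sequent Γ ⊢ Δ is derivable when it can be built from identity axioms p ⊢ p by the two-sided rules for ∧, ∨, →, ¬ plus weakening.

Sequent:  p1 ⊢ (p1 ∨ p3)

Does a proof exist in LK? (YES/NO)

Proof tree:
[∨R] p1 ⊢ (p1 ∨ p3)
  [WR] p1 ⊢ p1, p3
    [Ax] p1 ⊢ p1

Result: YES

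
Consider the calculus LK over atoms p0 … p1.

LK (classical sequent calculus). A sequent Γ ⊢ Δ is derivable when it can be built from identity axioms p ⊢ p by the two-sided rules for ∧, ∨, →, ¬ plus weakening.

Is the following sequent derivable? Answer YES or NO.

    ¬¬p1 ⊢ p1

Derivation (root first):
[¬L] ¬¬p1 ⊢ p1
  [¬R]  ⊢ p1, ¬p1
    [Ax] p1 ⊢ p1

Result: YES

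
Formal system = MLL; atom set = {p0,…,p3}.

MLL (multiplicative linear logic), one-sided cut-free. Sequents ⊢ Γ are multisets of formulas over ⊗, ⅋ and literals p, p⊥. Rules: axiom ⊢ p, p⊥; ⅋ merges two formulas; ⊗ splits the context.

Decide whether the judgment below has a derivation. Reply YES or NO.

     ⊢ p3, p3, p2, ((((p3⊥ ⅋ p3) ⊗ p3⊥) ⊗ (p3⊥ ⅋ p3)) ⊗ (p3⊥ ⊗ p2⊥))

Proof tree:
[⊗]  ⊢ p3, p3, p2, ((((p3⊥ ⅋ p3) ⊗ p3⊥) ⊗ (p3⊥ ⅋ p3)) ⊗ (p3⊥ ⊗ p2⊥))
  [⊗]  ⊢ p3, (((p3⊥ ⅋ p3) ⊗ p3⊥) ⊗ (p3⊥ ⅋ p3))
    [⊗]  ⊢ p3, ((p3⊥ ⅋ p3) ⊗ p3⊥)
      [⅋]  ⊢ (p3⊥ ⅋ p3)
        [Ax]  ⊢ p3, p3⊥
      [Ax]  ⊢ p3, p3⊥
    [⅋]  ⊢ (p3⊥ ⅋ p3)
      [Ax]  ⊢ p3, p3⊥
  [⊗]  ⊢ p3, p2, (p3⊥ ⊗ p2⊥)
    [Ax]  ⊢ p3, p3⊥
    [Ax]  ⊢ p2, p2⊥

Result: YES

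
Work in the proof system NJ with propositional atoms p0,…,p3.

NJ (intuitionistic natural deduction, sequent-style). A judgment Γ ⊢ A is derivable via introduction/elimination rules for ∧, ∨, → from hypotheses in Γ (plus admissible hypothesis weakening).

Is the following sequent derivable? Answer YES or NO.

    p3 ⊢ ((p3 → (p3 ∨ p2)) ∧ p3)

Derivation trace:
[∧I] p3 ⊢ ((p3 → (p3 ∨ p2)) ∧ p3)
  [→I]  ⊢ (p3 → (p3 ∨ p2))
    [∨I₁] p3 ⊢ (p3 ∨ p2)
      [Ax] p3 ⊢ p3
  [Ax] p3 ⊢ p3

Result: YES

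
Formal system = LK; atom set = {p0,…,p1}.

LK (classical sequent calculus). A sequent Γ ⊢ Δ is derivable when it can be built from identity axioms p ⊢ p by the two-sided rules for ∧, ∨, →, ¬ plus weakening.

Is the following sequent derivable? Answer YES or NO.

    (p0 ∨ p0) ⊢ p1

Search for a countermodel by truth-table:
  v=00: Γ:[(p0 ∨ p0)=F] Δ:[p1=F] refutes=False
  v=01: Γ:[(p0 ∨ p0)=F] Δ:[p1=T] refutes=False
  v=10: Γ:[(p0 ∨ p0)=T] Δ:[p1=F] refutes=True  ← countermodel

Result: NO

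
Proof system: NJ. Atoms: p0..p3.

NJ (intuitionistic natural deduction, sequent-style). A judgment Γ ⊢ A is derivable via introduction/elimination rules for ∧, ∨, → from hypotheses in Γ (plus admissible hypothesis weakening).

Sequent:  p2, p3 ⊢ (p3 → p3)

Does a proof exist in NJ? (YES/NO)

Derivation (root first):
[Wk] p2, p3 ⊢ (p3 → p3)
  [Wk] p2 ⊢ (p3 → p3)
    [→I]  ⊢ (p3 → p3)
      [Ax] p3 ⊢ p3

Result: YES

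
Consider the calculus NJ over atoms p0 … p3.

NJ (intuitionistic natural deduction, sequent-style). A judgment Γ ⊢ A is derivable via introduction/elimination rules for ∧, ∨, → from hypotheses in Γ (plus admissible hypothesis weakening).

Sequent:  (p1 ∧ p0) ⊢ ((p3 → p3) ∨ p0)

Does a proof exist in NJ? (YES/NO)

Derivation (root first):
[Wk] (p1 ∧ p0) ⊢ ((p3 → p3) ∨ p0)
  [∨I₁]  ⊢ ((p3 → p3) ∨ p0)
    [→I]  ⊢ (p3 → p3)
      [Ax] p3 ⊢ p3

Result: YES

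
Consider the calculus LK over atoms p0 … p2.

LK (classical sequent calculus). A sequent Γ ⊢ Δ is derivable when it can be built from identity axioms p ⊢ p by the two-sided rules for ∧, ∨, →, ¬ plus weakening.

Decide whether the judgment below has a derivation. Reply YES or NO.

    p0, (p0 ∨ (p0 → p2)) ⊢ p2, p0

Derivation trace:
[∨L] p0, (p0 ∨ (p0 → p2)) ⊢ p2, p0
  [Ax] p0 ⊢ p0
  [→L] p0, (p0 → p2) ⊢ p2
    [Ax] p0 ⊢ p0
    [Ax] p2 ⊢ p2

Result: YES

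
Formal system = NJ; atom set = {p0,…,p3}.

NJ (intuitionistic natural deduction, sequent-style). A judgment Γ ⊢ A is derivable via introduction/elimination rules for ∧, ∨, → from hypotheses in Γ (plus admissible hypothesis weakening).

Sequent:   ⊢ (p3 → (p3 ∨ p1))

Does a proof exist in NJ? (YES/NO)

Derivation (root first):
[→I]  ⊢ (p3 → (p3 ∨ p1))
  [∨I₁] p3 ⊢ (p3 ∨ p1)
    [Ax] p3 ⊢ p3

Result: YES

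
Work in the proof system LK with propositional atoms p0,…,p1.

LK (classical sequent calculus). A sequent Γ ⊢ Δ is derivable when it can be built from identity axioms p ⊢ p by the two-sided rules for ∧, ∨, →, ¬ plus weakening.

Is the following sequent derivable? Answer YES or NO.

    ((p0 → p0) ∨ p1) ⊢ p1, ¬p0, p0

Derivation (root first):
[∨L] ((p0 → p0) ∨ p1) ⊢ p1, ¬p0, p0
  [¬R] (p0 → p0) ⊢ p0, ¬p0
    [→L] p0, (p0 → p0) ⊢ p0
      [Ax] p0 ⊢ p0
      [Ax] p0 ⊢ p0
  [Ax] p1 ⊢ p1

Result: YES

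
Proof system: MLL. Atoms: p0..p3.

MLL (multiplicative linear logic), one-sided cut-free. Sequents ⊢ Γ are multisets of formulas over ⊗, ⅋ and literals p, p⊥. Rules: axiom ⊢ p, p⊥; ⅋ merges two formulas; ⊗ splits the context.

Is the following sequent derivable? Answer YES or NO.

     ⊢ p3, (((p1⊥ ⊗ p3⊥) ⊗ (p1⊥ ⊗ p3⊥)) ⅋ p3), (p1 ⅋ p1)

Proof tree:
[⅋]  ⊢ p3, (((p1⊥ ⊗ p3⊥) ⊗ (p1⊥ ⊗ p3⊥)) ⅋ p3), (p1 ⅋ p1)
  [⅋]  ⊢ p1, p3, p1, (((p1⊥ ⊗ p3⊥) ⊗ (p1⊥ ⊗ p3⊥)) ⅋ p3)
    [⊗]  ⊢ p1, p3, p1, p3, ((p1⊥ ⊗ p3⊥) ⊗ (p1⊥ ⊗ p3⊥))
      [⊗]  ⊢ p1, p3, (p1⊥ ⊗ p3⊥)
        [Ax]  ⊢ p1, p1⊥
        [Ax]  ⊢ p3, p3⊥
      [⊗]  ⊢ p1, p3, (p1⊥ ⊗ p3⊥)
        [Ax]  ⊢ p1, p1⊥
        [Ax]  ⊢ p3, p3⊥

Result: YES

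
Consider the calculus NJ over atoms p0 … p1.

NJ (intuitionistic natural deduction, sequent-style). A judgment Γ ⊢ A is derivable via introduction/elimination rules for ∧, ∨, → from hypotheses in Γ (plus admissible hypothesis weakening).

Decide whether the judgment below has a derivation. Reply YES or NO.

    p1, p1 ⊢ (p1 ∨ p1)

Proof tree:
[∨I₂] p1, p1 ⊢ (p1 ∨ p1)
  [Wk] p1, p1 ⊢ p1
    [Ax] p1 ⊢ p1

Result: YES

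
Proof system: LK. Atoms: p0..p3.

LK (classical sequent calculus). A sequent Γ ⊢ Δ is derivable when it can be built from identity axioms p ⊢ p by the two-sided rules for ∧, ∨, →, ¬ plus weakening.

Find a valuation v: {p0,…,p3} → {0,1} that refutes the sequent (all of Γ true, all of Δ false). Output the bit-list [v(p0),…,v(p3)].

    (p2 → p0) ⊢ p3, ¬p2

Truth-table refutation:
  v=0000: Γ:[(p2 → p0)=T] Δ:[p3=F, ¬p2=T] refutes=False
  v=0001: Γ:[(p2 → p0)=T] Δ:[p3=T, ¬p2=T] refutes=False
  v=0010: Γ:[(p2 → p0)=F] Δ:[p3=F, ¬p2=F] refutes=False
  v=0011: Γ:[(p2 → p0)=F] Δ:[p3=T, ¬p2=F] refutes=False
  v=0100: Γ:[(p2 → p0)=T] Δ:[p3=F, ¬p2=T] refutes=False
  v=0101: Γ:[(p2 → p0)=T] Δ:[p3=T, ¬p2=T] refutes=False
  v=0110: Γ:[(p2 → p0)=F] Δ:[p3=F, ¬p2=F] refutes=False
  v=0111: Γ:[(p2 → p0)=F] Δ:[p3=T, ¬p2=F] refutes=False
  v=1000: Γ:[(p2 → p0)=T] Δ:[p3=F, ¬p2=T] refutes=False
  v=1001: Γ:[(p2 → p0)=T] Δ:[p3=T, ¬p2=T] refutes=False
  v=1010: Γ:[(p2 → p0)=T] Δ:[p3=F, ¬p2=F] refutes=True  ← countermodel

Result: [1, 0, 1, 0]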